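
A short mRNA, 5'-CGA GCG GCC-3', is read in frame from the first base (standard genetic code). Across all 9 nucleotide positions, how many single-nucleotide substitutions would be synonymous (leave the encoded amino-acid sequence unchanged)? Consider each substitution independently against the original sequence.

10

Codon 1 (CGA, Arg): 4 synonymous substitutions.
Codon 2 (GCG, Ala): 3 synonymous substitutions.
Codon 3 (GCC, Ala): 3 synonymous substitutions.
Total: 4 + 3 + 3 = 10.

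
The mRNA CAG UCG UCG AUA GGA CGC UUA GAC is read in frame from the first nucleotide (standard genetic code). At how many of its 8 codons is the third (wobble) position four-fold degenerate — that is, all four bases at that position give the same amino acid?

4

Codon 1 CAG (Gln): third position 2-fold.
Codon 2 UCG (Ser): third position 4-fold.
Codon 3 UCG (Ser): third position 4-fold.
Codon 4 AUA (Ile): third position 3-fold.
Codon 5 GGA (Gly): third position 4-fold.
Codon 6 CGC (Arg): third position 4-fold.
Codon 7 UUA (Leu): third position 2-fold.
Codon 8 GAC (Asp): third position 2-fold.
Four-fold degenerate third positions: 4.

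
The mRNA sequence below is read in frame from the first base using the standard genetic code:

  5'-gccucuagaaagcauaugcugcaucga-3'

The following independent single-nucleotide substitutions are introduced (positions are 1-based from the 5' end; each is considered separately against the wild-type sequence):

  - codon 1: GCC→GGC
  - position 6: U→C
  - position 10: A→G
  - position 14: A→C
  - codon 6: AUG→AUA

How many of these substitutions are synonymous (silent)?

Codon 1: GCC (Ala) → GGC (Gly) — missense.
Codon 2: UCU (Ser) → UCC (Ser) — synonymous.
Codon 4: AAG (Lys) → GAG (Glu) — missense.
Codon 5: CAU (His) → CCU (Pro) — missense.
Codon 6: AUG (Met) → AUA (Ile) — missense.
Synonymous: 1 of 5.

1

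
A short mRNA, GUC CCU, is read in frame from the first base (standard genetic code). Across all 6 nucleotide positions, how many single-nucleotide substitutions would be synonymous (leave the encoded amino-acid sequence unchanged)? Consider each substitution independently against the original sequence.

Codon 1 (GUC, Val): 3 synonymous substitutions.
Codon 2 (CCU, Pro): 3 synonymous substitutions.
Total: 3 + 3 = 6.

6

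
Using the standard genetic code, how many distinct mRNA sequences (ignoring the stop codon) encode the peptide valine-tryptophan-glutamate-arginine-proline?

192

Val: 4 codons.
Trp: 1 codon.
Glu: 2 codons.
Arg: 6 codons.
Pro: 4 codons.
4 × 1 × 2 × 6 × 4 = 192.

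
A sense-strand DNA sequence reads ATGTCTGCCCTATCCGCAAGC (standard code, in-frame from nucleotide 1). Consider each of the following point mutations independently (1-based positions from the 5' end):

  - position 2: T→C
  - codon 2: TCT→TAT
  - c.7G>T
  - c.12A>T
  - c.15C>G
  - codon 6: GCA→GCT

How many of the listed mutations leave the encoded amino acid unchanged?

Codon 1: ATG (Met) → ACG (Thr) — missense.
Codon 2: TCT (Ser) → TAT (Tyr) — missense.
Codon 3: GCC (Ala) → TCC (Ser) — missense.
Codon 4: CTA (Leu) → CTT (Leu) — synonymous.
Codon 5: TCC (Ser) → TCG (Ser) — synonymous.
Codon 6: GCA (Ala) → GCT (Ala) — synonymous.
Synonymous: 3 of 6.

3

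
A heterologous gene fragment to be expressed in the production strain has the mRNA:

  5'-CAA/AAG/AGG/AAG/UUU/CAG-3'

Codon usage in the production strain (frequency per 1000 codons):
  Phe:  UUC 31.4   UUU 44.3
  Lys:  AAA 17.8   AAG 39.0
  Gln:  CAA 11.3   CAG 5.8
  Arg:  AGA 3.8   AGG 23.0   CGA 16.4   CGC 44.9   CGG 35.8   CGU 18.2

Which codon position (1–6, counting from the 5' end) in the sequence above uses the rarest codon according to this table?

6

Codon 1 CAA (Gln): 11.3 per 1000.
Codon 2 AAG (Lys): 39.0 per 1000.
Codon 3 AGG (Arg): 23.0 per 1000.
Codon 4 AAG (Lys): 39.0 per 1000.
Codon 5 UUU (Phe): 44.3 per 1000.
Codon 6 CAG (Gln): 5.8 per 1000.
Lowest frequency is 5.8 at codon 6.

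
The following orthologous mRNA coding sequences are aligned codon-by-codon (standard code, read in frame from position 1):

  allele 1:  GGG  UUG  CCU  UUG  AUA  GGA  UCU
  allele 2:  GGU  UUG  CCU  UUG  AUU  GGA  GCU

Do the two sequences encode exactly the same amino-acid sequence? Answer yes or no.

no

Codon 1: GGG Gly / GGU Gly — synonymous.
Codon 2: UUG Leu / UUG Leu — identical.
Codon 3: CCU Pro / CCU Pro — identical.
Codon 4: UUG Leu / UUG Leu — identical.
Codon 5: AUA Ile / AUU Ile — synonymous.
Codon 6: GGA Gly / GGA Gly — identical.
Codon 7: UCU Ser / GCU Ala — nonsynonymous.
Nonsynonymous differences: 1 → different protein.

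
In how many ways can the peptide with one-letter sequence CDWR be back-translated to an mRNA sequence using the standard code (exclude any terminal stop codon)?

24

Cys: 2 codons.
Asp: 2 codons.
Trp: 1 codon.
Arg: 6 codons.
2 × 2 × 1 × 6 = 24.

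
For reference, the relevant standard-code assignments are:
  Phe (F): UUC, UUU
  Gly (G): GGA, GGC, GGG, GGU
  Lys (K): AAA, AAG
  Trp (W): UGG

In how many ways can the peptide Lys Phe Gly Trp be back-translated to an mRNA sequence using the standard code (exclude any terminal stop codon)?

16

Lys: 2 codons.
Phe: 2 codons.
Gly: 4 codons.
Trp: 1 codon.
2 × 2 × 4 × 1 = 16.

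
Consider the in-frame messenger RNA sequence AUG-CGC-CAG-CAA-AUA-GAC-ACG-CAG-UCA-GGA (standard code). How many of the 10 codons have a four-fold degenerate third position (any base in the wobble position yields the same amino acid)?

4

Codon 1 AUG (Met): third position 1-fold.
Codon 2 CGC (Arg): third position 4-fold.
Codon 3 CAG (Gln): third position 2-fold.
Codon 4 CAA (Gln): third position 2-fold.
Codon 5 AUA (Ile): third position 3-fold.
Codon 6 GAC (Asp): third position 2-fold.
Codon 7 ACG (Thr): third position 4-fold.
Codon 8 CAG (Gln): third position 2-fold.
Codon 9 UCA (Ser): third position 4-fold.
Codon 10 GGA (Gly): third position 4-fold.
Four-fold degenerate third positions: 4.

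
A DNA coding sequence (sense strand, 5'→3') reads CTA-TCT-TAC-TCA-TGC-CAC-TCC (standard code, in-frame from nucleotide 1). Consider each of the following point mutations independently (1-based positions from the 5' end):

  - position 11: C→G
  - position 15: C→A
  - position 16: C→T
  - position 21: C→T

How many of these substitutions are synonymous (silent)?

Codon 4: TCA (Ser) → TGA (Stop) — nonsense.
Codon 5: TGC (Cys) → TGA (Stop) — nonsense.
Codon 6: CAC (His) → TAC (Tyr) — missense.
Codon 7: TCC (Ser) → TCT (Ser) — synonymous.
Synonymous: 1 of 4.

1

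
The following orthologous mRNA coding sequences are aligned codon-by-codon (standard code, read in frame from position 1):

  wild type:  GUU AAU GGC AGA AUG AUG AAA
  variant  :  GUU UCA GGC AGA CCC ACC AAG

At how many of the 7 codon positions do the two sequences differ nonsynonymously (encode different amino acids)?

3

Codon 1: GUU Val / GUU Val — identical.
Codon 2: AAU Asn / UCA Ser — nonsynonymous.
Codon 3: GGC Gly / GGC Gly — identical.
Codon 4: AGA Arg / AGA Arg — identical.
Codon 5: AUG Met / CCC Pro — nonsynonymous.
Codon 6: AUG Met / ACC Thr — nonsynonymous.
Codon 7: AAA Lys / AAG Lys — synonymous.
Nonsynonymous differences: 3.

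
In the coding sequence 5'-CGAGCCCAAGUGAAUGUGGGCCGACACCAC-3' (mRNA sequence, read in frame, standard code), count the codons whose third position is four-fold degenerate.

6

Codon 1 CGA (Arg): third position 4-fold.
Codon 2 GCC (Ala): third position 4-fold.
Codon 3 CAA (Gln): third position 2-fold.
Codon 4 GUG (Val): third position 4-fold.
Codon 5 AAU (Asn): third position 2-fold.
Codon 6 GUG (Val): third position 4-fold.
Codon 7 GGC (Gly): third position 4-fold.
Codon 8 CGA (Arg): third position 4-fold.
Codon 9 CAC (His): third position 2-fold.
Codon 10 CAC (His): third position 2-fold.
Four-fold degenerate third positions: 6.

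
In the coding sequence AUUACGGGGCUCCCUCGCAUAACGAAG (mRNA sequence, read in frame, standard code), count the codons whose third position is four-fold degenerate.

Codon 1 AUU (Ile): third position 3-fold.
Codon 2 ACG (Thr): third position 4-fold.
Codon 3 GGG (Gly): third position 4-fold.
Codon 4 CUC (Leu): third position 4-fold.
Codon 5 CCU (Pro): third position 4-fold.
Codon 6 CGC (Arg): third position 4-fold.
Codon 7 AUA (Ile): third position 3-fold.
Codon 8 ACG (Thr): third position 4-fold.
Codon 9 AAG (Lys): third position 2-fold.
Four-fold degenerate third positions: 6.

6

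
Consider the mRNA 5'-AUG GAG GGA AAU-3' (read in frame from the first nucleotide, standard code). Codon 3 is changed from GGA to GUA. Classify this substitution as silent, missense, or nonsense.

missense

Position 8 falls in codon 3: GGA → Gly.
After the substitution the codon is GUA → Val.
Gly ≠ Val, so this is a missense mutation.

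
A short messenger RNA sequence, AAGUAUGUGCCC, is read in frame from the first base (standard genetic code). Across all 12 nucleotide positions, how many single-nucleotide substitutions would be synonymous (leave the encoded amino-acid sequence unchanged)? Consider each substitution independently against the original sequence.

Codon 1 (AAG, Lys): 1 synonymous substitution.
Codon 2 (UAU, Tyr): 1 synonymous substitution.
Codon 3 (GUG, Val): 3 synonymous substitutions.
Codon 4 (CCC, Pro): 3 synonymous substitutions.
Total: 1 + 1 + 3 + 3 = 8.

8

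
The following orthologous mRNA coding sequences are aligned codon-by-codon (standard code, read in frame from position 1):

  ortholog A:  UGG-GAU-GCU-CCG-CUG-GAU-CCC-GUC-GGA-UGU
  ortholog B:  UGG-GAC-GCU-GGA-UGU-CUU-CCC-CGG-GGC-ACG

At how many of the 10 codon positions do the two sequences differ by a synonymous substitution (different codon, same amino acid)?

2

Codon 1: UGG Trp / UGG Trp — identical.
Codon 2: GAU Asp / GAC Asp — synonymous.
Codon 3: GCU Ala / GCU Ala — identical.
Codon 4: CCG Pro / GGA Gly — nonsynonymous.
Codon 5: CUG Leu / UGU Cys — nonsynonymous.
Codon 6: GAU Asp / CUU Leu — nonsynonymous.
Codon 7: CCC Pro / CCC Pro — identical.
Codon 8: GUC Val / CGG Arg — nonsynonymous.
Codon 9: GGA Gly / GGC Gly — synonymous.
Codon 10: UGU Cys / ACG Thr — nonsynonymous.
Synonymous differences: 2.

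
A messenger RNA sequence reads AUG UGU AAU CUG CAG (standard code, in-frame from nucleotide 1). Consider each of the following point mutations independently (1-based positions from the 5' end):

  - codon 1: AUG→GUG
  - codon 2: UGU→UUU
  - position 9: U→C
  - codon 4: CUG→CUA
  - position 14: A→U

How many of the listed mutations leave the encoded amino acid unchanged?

2

Codon 1: AUG (Met) → GUG (Val) — missense.
Codon 2: UGU (Cys) → UUU (Phe) — missense.
Codon 3: AAU (Asn) → AAC (Asn) — synonymous.
Codon 4: CUG (Leu) → CUA (Leu) — synonymous.
Codon 5: CAG (Gln) → CUG (Leu) — missense.
Synonymous: 2 of 5.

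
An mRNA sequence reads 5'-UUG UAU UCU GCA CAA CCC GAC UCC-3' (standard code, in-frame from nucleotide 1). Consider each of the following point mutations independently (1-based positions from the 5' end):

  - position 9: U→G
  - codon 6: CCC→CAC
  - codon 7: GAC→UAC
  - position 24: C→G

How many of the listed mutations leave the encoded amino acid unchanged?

2

Codon 3: UCU (Ser) → UCG (Ser) — synonymous.
Codon 6: CCC (Pro) → CAC (His) — missense.
Codon 7: GAC (Asp) → UAC (Tyr) — missense.
Codon 8: UCC (Ser) → UCG (Ser) — synonymous.
Synonymous: 2 of 4.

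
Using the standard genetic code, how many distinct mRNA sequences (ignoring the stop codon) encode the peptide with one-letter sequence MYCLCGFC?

768

Met: 1 codon.
Tyr: 2 codons.
Cys: 2 codons.
Leu: 6 codons.
Cys: 2 codons.
Gly: 4 codons.
Phe: 2 codons.
Cys: 2 codons.
1 × 2 × 2 × 6 × 2 × 4 × 2 × 2 = 768.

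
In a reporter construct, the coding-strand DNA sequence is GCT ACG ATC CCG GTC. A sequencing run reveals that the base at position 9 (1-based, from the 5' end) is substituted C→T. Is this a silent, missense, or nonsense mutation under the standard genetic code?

silent

Position 9 falls in codon 3: ATC → Ile.
After the substitution the codon is ATT → Ile.
Both encode Ile, so the change is synonymous.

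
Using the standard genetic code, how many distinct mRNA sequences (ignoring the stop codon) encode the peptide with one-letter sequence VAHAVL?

Val: 4 codons.
Ala: 4 codons.
His: 2 codons.
Ala: 4 codons.
Val: 4 codons.
Leu: 6 codons.
4 × 4 × 2 × 4 × 4 × 6 = 3072.

3072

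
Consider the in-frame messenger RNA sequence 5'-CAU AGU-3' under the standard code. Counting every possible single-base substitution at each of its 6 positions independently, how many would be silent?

2

Codon 1 (CAU, His): 1 synonymous substitution.
Codon 2 (AGU, Ser): 1 synonymous substitution.
Total: 1 + 1 = 2.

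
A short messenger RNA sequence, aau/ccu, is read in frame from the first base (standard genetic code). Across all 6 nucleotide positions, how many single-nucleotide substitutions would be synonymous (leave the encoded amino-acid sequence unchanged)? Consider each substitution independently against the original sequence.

Codon 1 (AAU, Asn): 1 synonymous substitution.
Codon 2 (CCU, Pro): 3 synonymous substitutions.
Total: 1 + 3 = 4.

4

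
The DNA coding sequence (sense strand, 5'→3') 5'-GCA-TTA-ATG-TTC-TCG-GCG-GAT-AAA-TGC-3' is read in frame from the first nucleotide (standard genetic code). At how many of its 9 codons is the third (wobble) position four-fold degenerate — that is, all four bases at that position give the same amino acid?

3

Codon 1 GCA (Ala): third position 4-fold.
Codon 2 TTA (Leu): third position 2-fold.
Codon 3 ATG (Met): third position 1-fold.
Codon 4 TTC (Phe): third position 2-fold.
Codon 5 TCG (Ser): third position 4-fold.
Codon 6 GCG (Ala): third position 4-fold.
Codon 7 GAT (Asp): third position 2-fold.
Codon 8 AAA (Lys): third position 2-fold.
Codon 9 TGC (Cys): third position 2-fold.
Four-fold degenerate third positions: 3.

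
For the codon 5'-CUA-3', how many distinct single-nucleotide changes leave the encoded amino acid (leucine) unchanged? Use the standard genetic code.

Position 1: UUA → 1 synonymous.
Position 2: none → 0 synonymous.
Position 3: CUU, CUC, CUG → 3 synonymous.
Total: 1 + 0 + 3 = 4.

4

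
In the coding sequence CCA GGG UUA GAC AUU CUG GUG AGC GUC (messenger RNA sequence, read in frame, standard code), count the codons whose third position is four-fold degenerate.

Codon 1 CCA (Pro): third position 4-fold.
Codon 2 GGG (Gly): third position 4-fold.
Codon 3 UUA (Leu): third position 2-fold.
Codon 4 GAC (Asp): third position 2-fold.
Codon 5 AUU (Ile): third position 3-fold.
Codon 6 CUG (Leu): third position 4-fold.
Codon 7 GUG (Val): third position 4-fold.
Codon 8 AGC (Ser): third position 2-fold.
Codon 9 GUC (Val): third position 4-fold.
Four-fold degenerate third positions: 5.

5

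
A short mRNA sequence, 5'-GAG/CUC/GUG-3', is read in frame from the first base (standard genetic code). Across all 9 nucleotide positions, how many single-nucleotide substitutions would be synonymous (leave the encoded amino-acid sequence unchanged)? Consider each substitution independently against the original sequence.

Codon 1 (GAG, Glu): 1 synonymous substitution.
Codon 2 (CUC, Leu): 3 synonymous substitutions.
Codon 3 (GUG, Val): 3 synonymous substitutions.
Total: 1 + 3 + 3 = 7.

7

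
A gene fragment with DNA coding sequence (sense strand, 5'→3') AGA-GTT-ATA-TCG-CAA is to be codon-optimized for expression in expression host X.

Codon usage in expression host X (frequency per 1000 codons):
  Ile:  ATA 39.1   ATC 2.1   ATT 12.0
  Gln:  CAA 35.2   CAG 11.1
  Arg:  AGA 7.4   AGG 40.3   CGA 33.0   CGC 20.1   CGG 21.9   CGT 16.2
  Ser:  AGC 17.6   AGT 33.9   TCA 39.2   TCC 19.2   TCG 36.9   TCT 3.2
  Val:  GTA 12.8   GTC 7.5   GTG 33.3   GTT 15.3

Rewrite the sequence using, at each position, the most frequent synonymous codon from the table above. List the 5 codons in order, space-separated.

AGG GTG ATA TCA CAA

Codon 1 (Arg): best is AGG at 40.3.
Codon 2 (Val): best is GTG at 33.3.
Codon 3 (Ile): best is ATA at 39.1.
Codon 4 (Ser): best is TCA at 39.2.
Codon 5 (Gln): best is CAA at 35.2.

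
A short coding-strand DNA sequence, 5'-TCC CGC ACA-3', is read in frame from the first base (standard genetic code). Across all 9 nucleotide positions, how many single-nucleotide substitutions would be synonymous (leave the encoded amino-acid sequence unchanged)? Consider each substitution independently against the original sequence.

9

Codon 1 (TCC, Ser): 3 synonymous substitutions.
Codon 2 (CGC, Arg): 3 synonymous substitutions.
Codon 3 (ACA, Thr): 3 synonymous substitutions.
Total: 3 + 3 + 3 = 9.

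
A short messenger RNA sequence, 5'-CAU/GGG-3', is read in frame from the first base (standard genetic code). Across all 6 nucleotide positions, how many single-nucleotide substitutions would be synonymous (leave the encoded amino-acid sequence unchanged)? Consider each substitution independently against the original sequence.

Codon 1 (CAU, His): 1 synonymous substitution.
Codon 2 (GGG, Gly): 3 synonymous substitutions.
Total: 1 + 3 = 4.

4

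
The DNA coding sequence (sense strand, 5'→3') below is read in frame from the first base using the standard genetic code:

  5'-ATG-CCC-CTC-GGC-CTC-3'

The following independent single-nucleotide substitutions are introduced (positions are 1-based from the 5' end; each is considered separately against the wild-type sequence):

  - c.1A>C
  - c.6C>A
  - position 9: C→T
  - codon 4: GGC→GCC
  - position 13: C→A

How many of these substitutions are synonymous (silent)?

2

Codon 1: ATG (Met) → CTG (Leu) — missense.
Codon 2: CCC (Pro) → CCA (Pro) — synonymous.
Codon 3: CTC (Leu) → CTT (Leu) — synonymous.
Codon 4: GGC (Gly) → GCC (Ala) — missense.
Codon 5: CTC (Leu) → ATC (Ile) — missense.
Synonymous: 2 of 5.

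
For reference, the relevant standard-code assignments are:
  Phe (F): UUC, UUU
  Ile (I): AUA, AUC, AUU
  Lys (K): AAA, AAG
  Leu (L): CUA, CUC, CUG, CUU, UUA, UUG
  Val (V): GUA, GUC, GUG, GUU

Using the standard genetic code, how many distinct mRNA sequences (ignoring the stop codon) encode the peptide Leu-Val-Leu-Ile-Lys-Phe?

1728

Leu: 6 codons.
Val: 4 codons.
Leu: 6 codons.
Ile: 3 codons.
Lys: 2 codons.
Phe: 2 codons.
6 × 4 × 6 × 3 × 2 × 2 = 1728.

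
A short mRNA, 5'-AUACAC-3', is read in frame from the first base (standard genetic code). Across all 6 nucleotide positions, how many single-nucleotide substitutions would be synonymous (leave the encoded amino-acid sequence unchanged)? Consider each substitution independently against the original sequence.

Codon 1 (AUA, Ile): 2 synonymous substitutions.
Codon 2 (CAC, His): 1 synonymous substitution.
Total: 2 + 1 = 3.

3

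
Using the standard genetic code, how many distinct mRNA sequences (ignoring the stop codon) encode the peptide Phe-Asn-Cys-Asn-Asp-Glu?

Phe: 2 codons.
Asn: 2 codons.
Cys: 2 codons.
Asn: 2 codons.
Asp: 2 codons.
Glu: 2 codons.
2 × 2 × 2 × 2 × 2 × 2 = 64.

64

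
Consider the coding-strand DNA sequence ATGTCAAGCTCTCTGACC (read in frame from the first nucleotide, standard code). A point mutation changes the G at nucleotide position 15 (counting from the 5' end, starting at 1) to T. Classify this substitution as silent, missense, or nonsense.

silent

Position 15 falls in codon 5: CTG → Leu.
After the substitution the codon is CTT → Leu.
Both encode Leu, so the change is synonymous.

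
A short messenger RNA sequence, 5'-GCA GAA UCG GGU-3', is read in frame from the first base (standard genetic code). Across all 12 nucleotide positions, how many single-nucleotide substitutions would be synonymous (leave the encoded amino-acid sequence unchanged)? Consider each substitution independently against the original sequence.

Codon 1 (GCA, Ala): 3 synonymous substitutions.
Codon 2 (GAA, Glu): 1 synonymous substitution.
Codon 3 (UCG, Ser): 3 synonymous substitutions.
Codon 4 (GGU, Gly): 3 synonymous substitutions.
Total: 3 + 1 + 3 + 3 = 10.

10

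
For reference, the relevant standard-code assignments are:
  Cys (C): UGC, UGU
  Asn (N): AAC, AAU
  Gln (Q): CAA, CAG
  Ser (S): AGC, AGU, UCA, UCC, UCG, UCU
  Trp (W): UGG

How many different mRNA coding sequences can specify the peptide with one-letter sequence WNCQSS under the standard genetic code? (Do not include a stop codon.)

288

Trp: 1 codon.
Asn: 2 codons.
Cys: 2 codons.
Gln: 2 codons.
Ser: 6 codons.
Ser: 6 codons.
1 × 2 × 2 × 2 × 6 × 6 = 288.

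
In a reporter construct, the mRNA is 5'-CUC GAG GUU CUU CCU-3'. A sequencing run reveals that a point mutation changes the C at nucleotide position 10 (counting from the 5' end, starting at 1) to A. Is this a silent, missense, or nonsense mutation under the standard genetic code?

missense

Position 10 falls in codon 4: CUU → Leu.
After the substitution the codon is AUU → Ile.
Leu ≠ Ile, so this is a missense mutation.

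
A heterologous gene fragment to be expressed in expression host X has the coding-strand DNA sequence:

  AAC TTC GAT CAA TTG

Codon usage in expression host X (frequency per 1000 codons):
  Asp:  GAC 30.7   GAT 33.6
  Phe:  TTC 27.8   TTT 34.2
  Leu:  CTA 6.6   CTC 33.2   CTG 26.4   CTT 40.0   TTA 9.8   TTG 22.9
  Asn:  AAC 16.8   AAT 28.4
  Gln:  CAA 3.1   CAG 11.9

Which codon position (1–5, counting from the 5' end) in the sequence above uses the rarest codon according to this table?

4

Codon 1 AAC (Asn): 16.8 per 1000.
Codon 2 TTC (Phe): 27.8 per 1000.
Codon 3 GAT (Asp): 33.6 per 1000.
Codon 4 CAA (Gln): 3.1 per 1000.
Codon 5 TTG (Leu): 22.9 per 1000.
Lowest frequency is 3.1 at codon 4.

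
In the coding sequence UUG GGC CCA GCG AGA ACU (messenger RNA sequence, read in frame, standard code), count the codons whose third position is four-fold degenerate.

4

Codon 1 UUG (Leu): third position 2-fold.
Codon 2 GGC (Gly): third position 4-fold.
Codon 3 CCA (Pro): third position 4-fold.
Codon 4 GCG (Ala): third position 4-fold.
Codon 5 AGA (Arg): third position 2-fold.
Codon 6 ACU (Thr): third position 4-fold.
Four-fold degenerate third positions: 4.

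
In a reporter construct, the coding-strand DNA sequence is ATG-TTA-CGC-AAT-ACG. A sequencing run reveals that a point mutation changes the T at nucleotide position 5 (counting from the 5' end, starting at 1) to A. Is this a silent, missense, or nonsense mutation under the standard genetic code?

Position 5 falls in codon 2: TTA → Leu.
After the substitution the codon is TAA → Stop.
The new codon is a stop codon, so this is a nonsense mutation.

nonsense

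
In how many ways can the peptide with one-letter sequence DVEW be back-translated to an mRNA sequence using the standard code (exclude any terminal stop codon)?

Asp: 2 codons.
Val: 4 codons.
Glu: 2 codons.
Trp: 1 codon.
2 × 4 × 2 × 1 = 16.

16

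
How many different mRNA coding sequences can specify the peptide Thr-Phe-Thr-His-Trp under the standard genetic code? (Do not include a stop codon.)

Thr: 4 codons.
Phe: 2 codons.
Thr: 4 codons.
His: 2 codons.
Trp: 1 codon.
4 × 2 × 4 × 2 × 1 = 64.

64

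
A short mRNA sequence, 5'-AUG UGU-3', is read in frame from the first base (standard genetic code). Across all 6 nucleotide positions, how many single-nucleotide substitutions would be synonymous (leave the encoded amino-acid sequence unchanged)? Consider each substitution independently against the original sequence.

1

Codon 1 (AUG, Met): 0 synonymous substitutions.
Codon 2 (UGU, Cys): 1 synonymous substitution.
Total: 0 + 1 = 1.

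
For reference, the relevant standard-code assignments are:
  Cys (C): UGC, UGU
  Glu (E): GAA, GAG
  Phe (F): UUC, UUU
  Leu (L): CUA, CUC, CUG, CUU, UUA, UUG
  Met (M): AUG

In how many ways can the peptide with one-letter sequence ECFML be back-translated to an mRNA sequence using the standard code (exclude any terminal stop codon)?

48

Glu: 2 codons.
Cys: 2 codons.
Phe: 2 codons.
Met: 1 codon.
Leu: 6 codons.
2 × 2 × 2 × 1 × 6 = 48.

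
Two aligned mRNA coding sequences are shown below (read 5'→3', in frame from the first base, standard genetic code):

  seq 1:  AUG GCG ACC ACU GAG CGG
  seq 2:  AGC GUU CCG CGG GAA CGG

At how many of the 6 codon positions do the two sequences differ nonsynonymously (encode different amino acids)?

Codon 1: AUG Met / AGC Ser — nonsynonymous.
Codon 2: GCG Ala / GUU Val — nonsynonymous.
Codon 3: ACC Thr / CCG Pro — nonsynonymous.
Codon 4: ACU Thr / CGG Arg — nonsynonymous.
Codon 5: GAG Glu / GAA Glu — synonymous.
Codon 6: CGG Arg / CGG Arg — identical.
Nonsynonymous differences: 4.

4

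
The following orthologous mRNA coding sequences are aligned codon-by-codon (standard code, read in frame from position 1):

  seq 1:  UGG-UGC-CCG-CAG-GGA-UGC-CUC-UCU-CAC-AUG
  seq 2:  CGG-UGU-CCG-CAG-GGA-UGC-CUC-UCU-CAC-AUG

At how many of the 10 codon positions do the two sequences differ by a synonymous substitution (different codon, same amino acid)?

1

Codon 1: UGG Trp / CGG Arg — nonsynonymous.
Codon 2: UGC Cys / UGU Cys — synonymous.
Codon 3: CCG Pro / CCG Pro — identical.
Codon 4: CAG Gln / CAG Gln — identical.
Codon 5: GGA Gly / GGA Gly — identical.
Codon 6: UGC Cys / UGC Cys — identical.
Codon 7: CUC Leu / CUC Leu — identical.
Codon 8: UCU Ser / UCU Ser — identical.
Codon 9: CAC His / CAC His — identical.
Codon 10: AUG Met / AUG Met — identical.
Synonymous differences: 1.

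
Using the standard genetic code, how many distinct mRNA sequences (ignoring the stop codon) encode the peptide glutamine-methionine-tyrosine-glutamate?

Gln: 2 codons.
Met: 1 codon.
Tyr: 2 codons.
Glu: 2 codons.
2 × 1 × 2 × 2 = 8.

8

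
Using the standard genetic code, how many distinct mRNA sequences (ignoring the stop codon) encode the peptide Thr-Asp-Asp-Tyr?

32

Thr: 4 codons.
Asp: 2 codons.
Asp: 2 codons.
Tyr: 2 codons.
4 × 2 × 2 × 2 = 32.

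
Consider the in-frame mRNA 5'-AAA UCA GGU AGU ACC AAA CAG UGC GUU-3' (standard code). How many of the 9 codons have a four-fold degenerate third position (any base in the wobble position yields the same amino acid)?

Codon 1 AAA (Lys): third position 2-fold.
Codon 2 UCA (Ser): third position 4-fold.
Codon 3 GGU (Gly): third position 4-fold.
Codon 4 AGU (Ser): third position 2-fold.
Codon 5 ACC (Thr): third position 4-fold.
Codon 6 AAA (Lys): third position 2-fold.
Codon 7 CAG (Gln): third position 2-fold.
Codon 8 UGC (Cys): third position 2-fold.
Codon 9 GUU (Val): third position 4-fold.
Four-fold degenerate third positions: 4.

4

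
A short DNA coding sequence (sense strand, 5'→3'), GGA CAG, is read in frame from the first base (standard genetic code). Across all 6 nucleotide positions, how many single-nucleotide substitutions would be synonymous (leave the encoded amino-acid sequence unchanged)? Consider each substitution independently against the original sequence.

4

Codon 1 (GGA, Gly): 3 synonymous substitutions.
Codon 2 (CAG, Gln): 1 synonymous substitution.
Total: 3 + 1 = 4.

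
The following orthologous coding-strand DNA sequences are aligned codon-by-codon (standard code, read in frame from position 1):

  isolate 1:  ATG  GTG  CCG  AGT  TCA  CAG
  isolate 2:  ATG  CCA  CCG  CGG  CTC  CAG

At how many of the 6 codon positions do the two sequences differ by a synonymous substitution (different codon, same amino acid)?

Codon 1: ATG Met / ATG Met — identical.
Codon 2: GTG Val / CCA Pro — nonsynonymous.
Codon 3: CCG Pro / CCG Pro — identical.
Codon 4: AGT Ser / CGG Arg — nonsynonymous.
Codon 5: TCA Ser / CTC Leu — nonsynonymous.
Codon 6: CAG Gln / CAG Gln — identical.
Synonymous differences: 0.

0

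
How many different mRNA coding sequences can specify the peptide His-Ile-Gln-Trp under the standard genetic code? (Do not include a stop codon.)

12

His: 2 codons.
Ile: 3 codons.
Gln: 2 codons.
Trp: 1 codon.
2 × 3 × 2 × 1 = 12.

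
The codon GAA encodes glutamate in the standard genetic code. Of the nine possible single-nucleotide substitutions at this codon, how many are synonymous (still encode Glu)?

Position 1: none → 0 synonymous.
Position 2: none → 0 synonymous.
Position 3: GAG → 1 synonymous.
Total: 0 + 0 + 1 = 1.

1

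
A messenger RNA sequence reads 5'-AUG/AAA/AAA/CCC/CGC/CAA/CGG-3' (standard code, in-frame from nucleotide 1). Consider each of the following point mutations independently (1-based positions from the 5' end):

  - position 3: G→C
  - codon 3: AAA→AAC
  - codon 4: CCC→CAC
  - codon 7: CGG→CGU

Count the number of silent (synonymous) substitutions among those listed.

1

Codon 1: AUG (Met) → AUC (Ile) — missense.
Codon 3: AAA (Lys) → AAC (Asn) — missense.
Codon 4: CCC (Pro) → CAC (His) — missense.
Codon 7: CGG (Arg) → CGU (Arg) — synonymous.
Synonymous: 1 of 4.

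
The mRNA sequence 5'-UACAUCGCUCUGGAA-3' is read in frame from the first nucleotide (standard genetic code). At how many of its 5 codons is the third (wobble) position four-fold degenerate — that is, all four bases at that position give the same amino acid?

Codon 1 UAC (Tyr): third position 2-fold.
Codon 2 AUC (Ile): third position 3-fold.
Codon 3 GCU (Ala): third position 4-fold.
Codon 4 CUG (Leu): third position 4-fold.
Codon 5 GAA (Glu): third position 2-fold.
Four-fold degenerate third positions: 2.

2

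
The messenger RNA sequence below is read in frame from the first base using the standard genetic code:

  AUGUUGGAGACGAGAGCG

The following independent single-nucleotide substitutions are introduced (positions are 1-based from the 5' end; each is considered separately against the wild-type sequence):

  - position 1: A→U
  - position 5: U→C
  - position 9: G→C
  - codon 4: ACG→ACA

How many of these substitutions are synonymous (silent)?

1

Codon 1: AUG (Met) → UUG (Leu) — missense.
Codon 2: UUG (Leu) → UCG (Ser) — missense.
Codon 3: GAG (Glu) → GAC (Asp) — missense.
Codon 4: ACG (Thr) → ACA (Thr) — synonymous.
Synonymous: 1 of 4.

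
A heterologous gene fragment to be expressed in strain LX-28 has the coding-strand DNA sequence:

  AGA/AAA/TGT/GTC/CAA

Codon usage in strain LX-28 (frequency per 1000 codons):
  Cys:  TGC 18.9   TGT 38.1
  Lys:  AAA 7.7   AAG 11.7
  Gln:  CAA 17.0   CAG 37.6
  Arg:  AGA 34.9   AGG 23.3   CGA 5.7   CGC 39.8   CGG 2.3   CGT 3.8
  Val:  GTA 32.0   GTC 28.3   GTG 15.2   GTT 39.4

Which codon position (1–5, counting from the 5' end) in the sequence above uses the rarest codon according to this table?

2

Codon 1 AGA (Arg): 34.9 per 1000.
Codon 2 AAA (Lys): 7.7 per 1000.
Codon 3 TGT (Cys): 38.1 per 1000.
Codon 4 GTC (Val): 28.3 per 1000.
Codon 5 CAA (Gln): 17.0 per 1000.
Lowest frequency is 7.7 at codon 2.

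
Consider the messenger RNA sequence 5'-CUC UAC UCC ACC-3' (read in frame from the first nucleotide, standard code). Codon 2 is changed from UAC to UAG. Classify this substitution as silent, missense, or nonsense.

nonsense

Position 6 falls in codon 2: UAC → Tyr.
After the substitution the codon is UAG → Stop.
The new codon is a stop codon, so this is a nonsense mutation.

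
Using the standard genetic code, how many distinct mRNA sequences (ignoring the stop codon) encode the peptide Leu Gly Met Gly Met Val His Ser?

Leu: 6 codons.
Gly: 4 codons.
Met: 1 codon.
Gly: 4 codons.
Met: 1 codon.
Val: 4 codons.
His: 2 codons.
Ser: 6 codons.
6 × 4 × 1 × 4 × 1 × 4 × 2 × 6 = 4608.

4608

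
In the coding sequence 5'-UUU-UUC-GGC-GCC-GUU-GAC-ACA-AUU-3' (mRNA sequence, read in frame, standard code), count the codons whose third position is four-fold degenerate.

4

Codon 1 UUU (Phe): third position 2-fold.
Codon 2 UUC (Phe): third position 2-fold.
Codon 3 GGC (Gly): third position 4-fold.
Codon 4 GCC (Ala): third position 4-fold.
Codon 5 GUU (Val): third position 4-fold.
Codon 6 GAC (Asp): third position 2-fold.
Codon 7 ACA (Thr): third position 4-fold.
Codon 8 AUU (Ile): third position 3-fold.
Four-fold degenerate third positions: 4.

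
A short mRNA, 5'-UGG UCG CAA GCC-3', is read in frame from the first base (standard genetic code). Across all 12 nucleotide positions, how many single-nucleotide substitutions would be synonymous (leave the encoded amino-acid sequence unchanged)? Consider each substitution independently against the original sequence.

7

Codon 1 (UGG, Trp): 0 synonymous substitutions.
Codon 2 (UCG, Ser): 3 synonymous substitutions.
Codon 3 (CAA, Gln): 1 synonymous substitution.
Codon 4 (GCC, Ala): 3 synonymous substitutions.
Total: 0 + 3 + 1 + 3 = 7.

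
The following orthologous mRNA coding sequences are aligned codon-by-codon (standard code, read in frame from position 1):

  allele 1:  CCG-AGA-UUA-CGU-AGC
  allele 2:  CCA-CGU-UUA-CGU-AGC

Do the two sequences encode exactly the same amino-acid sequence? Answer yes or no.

Codon 1: CCG Pro / CCA Pro — synonymous.
Codon 2: AGA Arg / CGU Arg — synonymous.
Codon 3: UUA Leu / UUA Leu — identical.
Codon 4: CGU Arg / CGU Arg — identical.
Codon 5: AGC Ser / AGC Ser — identical.
Nonsynonymous differences: 0 → same protein.

yes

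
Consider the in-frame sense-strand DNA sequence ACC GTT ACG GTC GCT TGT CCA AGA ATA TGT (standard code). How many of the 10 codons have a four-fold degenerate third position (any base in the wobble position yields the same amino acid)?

Codon 1 ACC (Thr): third position 4-fold.
Codon 2 GTT (Val): third position 4-fold.
Codon 3 ACG (Thr): third position 4-fold.
Codon 4 GTC (Val): third position 4-fold.
Codon 5 GCT (Ala): third position 4-fold.
Codon 6 TGT (Cys): third position 2-fold.
Codon 7 CCA (Pro): third position 4-fold.
Codon 8 AGA (Arg): third position 2-fold.
Codon 9 ATA (Ile): third position 3-fold.
Codon 10 TGT (Cys): third position 2-fold.
Four-fold degenerate third positions: 6.

6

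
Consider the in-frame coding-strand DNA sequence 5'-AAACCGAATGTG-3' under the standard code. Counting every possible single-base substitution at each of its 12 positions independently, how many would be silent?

Codon 1 (AAA, Lys): 1 synonymous substitution.
Codon 2 (CCG, Pro): 3 synonymous substitutions.
Codon 3 (AAT, Asn): 1 synonymous substitution.
Codon 4 (GTG, Val): 3 synonymous substitutions.
Total: 1 + 3 + 1 + 3 = 8.

8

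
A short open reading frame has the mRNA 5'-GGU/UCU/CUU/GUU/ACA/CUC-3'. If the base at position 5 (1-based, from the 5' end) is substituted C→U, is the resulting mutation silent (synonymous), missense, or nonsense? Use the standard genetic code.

missense

Position 5 falls in codon 2: UCU → Ser.
After the substitution the codon is UUU → Phe.
Ser ≠ Phe, so this is a missense mutation.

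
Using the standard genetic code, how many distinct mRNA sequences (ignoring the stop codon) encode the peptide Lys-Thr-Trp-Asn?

16

Lys: 2 codons.
Thr: 4 codons.
Trp: 1 codon.
Asn: 2 codons.
2 × 4 × 1 × 2 = 16.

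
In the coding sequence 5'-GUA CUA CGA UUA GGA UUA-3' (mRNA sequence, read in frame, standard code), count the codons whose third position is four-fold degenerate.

4

Codon 1 GUA (Val): third position 4-fold.
Codon 2 CUA (Leu): third position 4-fold.
Codon 3 CGA (Arg): third position 4-fold.
Codon 4 UUA (Leu): third position 2-fold.
Codon 5 GGA (Gly): third position 4-fold.
Codon 6 UUA (Leu): third position 2-fold.
Four-fold degenerate third positions: 4.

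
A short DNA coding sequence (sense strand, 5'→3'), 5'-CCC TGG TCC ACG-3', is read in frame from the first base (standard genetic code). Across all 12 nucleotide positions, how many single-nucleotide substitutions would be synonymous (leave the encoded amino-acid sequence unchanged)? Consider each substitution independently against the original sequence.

Codon 1 (CCC, Pro): 3 synonymous substitutions.
Codon 2 (TGG, Trp): 0 synonymous substitutions.
Codon 3 (TCC, Ser): 3 synonymous substitutions.
Codon 4 (ACG, Thr): 3 synonymous substitutions.
Total: 3 + 0 + 3 + 3 = 9.

9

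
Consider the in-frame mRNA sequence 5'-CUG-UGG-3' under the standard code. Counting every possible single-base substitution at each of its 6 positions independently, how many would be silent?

Codon 1 (CUG, Leu): 4 synonymous substitutions.
Codon 2 (UGG, Trp): 0 synonymous substitutions.
Total: 4 + 0 = 4.

4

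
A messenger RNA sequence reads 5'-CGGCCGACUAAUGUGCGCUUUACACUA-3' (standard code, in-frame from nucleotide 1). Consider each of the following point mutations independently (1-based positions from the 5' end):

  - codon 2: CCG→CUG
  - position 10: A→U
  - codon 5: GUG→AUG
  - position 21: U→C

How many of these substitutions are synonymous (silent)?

Codon 2: CCG (Pro) → CUG (Leu) — missense.
Codon 4: AAU (Asn) → UAU (Tyr) — missense.
Codon 5: GUG (Val) → AUG (Met) — missense.
Codon 7: UUU (Phe) → UUC (Phe) — synonymous.
Synonymous: 1 of 4.

1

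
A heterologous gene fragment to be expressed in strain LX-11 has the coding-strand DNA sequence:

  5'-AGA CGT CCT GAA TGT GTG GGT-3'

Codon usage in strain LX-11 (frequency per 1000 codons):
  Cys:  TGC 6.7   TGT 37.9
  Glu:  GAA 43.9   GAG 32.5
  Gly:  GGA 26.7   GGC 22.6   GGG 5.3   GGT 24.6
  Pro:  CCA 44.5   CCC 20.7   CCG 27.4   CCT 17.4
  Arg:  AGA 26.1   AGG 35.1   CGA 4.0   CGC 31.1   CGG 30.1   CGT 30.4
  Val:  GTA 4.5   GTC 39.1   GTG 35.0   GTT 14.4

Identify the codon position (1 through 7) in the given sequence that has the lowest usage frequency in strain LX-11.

Codon 1 AGA (Arg): 26.1 per 1000.
Codon 2 CGT (Arg): 30.4 per 1000.
Codon 3 CCT (Pro): 17.4 per 1000.
Codon 4 GAA (Glu): 43.9 per 1000.
Codon 5 TGT (Cys): 37.9 per 1000.
Codon 6 GTG (Val): 35.0 per 1000.
Codon 7 GGT (Gly): 24.6 per 1000.
Lowest frequency is 17.4 at codon 3.

3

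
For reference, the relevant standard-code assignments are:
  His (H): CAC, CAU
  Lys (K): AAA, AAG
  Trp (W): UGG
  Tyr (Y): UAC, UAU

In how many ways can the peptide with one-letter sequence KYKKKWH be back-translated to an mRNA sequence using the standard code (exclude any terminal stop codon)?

Lys: 2 codons.
Tyr: 2 codons.
Lys: 2 codons.
Lys: 2 codons.
Lys: 2 codons.
Trp: 1 codon.
His: 2 codons.
2 × 2 × 2 × 2 × 2 × 1 × 2 = 64.

64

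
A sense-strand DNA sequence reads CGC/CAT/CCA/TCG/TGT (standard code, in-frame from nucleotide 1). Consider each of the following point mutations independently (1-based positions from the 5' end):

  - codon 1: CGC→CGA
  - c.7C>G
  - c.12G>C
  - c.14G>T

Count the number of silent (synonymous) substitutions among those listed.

Codon 1: CGC (Arg) → CGA (Arg) — synonymous.
Codon 3: CCA (Pro) → GCA (Ala) — missense.
Codon 4: TCG (Ser) → TCC (Ser) — synonymous.
Codon 5: TGT (Cys) → TTT (Phe) — missense.
Synonymous: 2 of 4.

2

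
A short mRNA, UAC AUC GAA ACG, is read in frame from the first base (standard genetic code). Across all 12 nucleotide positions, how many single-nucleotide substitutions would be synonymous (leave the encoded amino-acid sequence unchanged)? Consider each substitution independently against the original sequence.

Codon 1 (UAC, Tyr): 1 synonymous substitution.
Codon 2 (AUC, Ile): 2 synonymous substitutions.
Codon 3 (GAA, Glu): 1 synonymous substitution.
Codon 4 (ACG, Thr): 3 synonymous substitutions.
Total: 1 + 2 + 1 + 3 = 7.

7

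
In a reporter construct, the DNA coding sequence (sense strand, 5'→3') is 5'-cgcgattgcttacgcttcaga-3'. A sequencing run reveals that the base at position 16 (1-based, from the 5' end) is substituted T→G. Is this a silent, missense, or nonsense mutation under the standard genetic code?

Position 16 falls in codon 6: TTC → Phe.
After the substitution the codon is GTC → Val.
Phe ≠ Val, so this is a missense mutation.

missense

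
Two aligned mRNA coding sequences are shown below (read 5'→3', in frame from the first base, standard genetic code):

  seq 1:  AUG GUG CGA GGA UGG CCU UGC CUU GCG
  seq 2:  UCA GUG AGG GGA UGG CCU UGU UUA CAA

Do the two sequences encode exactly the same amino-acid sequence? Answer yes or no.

Codon 1: AUG Met / UCA Ser — nonsynonymous.
Codon 2: GUG Val / GUG Val — identical.
Codon 3: CGA Arg / AGG Arg — synonymous.
Codon 4: GGA Gly / GGA Gly — identical.
Codon 5: UGG Trp / UGG Trp — identical.
Codon 6: CCU Pro / CCU Pro — identical.
Codon 7: UGC Cys / UGU Cys — synonymous.
Codon 8: CUU Leu / UUA Leu — synonymous.
Codon 9: GCG Ala / CAA Gln — nonsynonymous.
Nonsynonymous differences: 2 → different protein.

no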